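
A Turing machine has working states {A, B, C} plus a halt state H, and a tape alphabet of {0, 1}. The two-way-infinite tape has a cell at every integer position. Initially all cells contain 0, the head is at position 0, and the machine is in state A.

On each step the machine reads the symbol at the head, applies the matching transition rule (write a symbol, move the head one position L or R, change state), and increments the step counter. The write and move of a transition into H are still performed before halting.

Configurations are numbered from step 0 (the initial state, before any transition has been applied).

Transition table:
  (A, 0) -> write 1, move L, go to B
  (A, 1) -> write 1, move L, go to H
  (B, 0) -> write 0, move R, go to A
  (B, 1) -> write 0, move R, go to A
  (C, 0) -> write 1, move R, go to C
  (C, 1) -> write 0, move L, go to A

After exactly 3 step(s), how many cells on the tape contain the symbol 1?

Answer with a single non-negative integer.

Answer: 1

Derivation:
Step 1: in state A at pos 0, read 0 -> (A,0)->write 1,move L,goto B. Now: state=B, head=-1, tape[-2..1]=0010 (head:  ^)
Step 2: in state B at pos -1, read 0 -> (B,0)->write 0,move R,goto A. Now: state=A, head=0, tape[-2..1]=0010 (head:   ^)
Step 3: in state A at pos 0, read 1 -> (A,1)->write 1,move L,goto H. Now: state=H, head=-1, tape[-2..1]=0010 (head:  ^)
Cells containing 1 after step 3: {0} -> 1 cell(s)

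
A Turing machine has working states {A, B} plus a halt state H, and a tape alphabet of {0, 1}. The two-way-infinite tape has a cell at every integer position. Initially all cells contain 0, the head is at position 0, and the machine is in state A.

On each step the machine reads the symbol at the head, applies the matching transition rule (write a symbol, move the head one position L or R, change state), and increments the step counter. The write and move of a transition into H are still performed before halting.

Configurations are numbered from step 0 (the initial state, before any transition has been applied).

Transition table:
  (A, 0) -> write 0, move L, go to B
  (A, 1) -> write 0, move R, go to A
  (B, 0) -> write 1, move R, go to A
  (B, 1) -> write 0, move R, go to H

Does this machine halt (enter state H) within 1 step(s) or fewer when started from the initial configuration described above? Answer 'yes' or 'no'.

Step 1: in state A at pos 0, read 0 -> (A,0)->write 0,move L,goto B. Now: state=B, head=-1, tape[-2..1]=0000 (head:  ^)
After 1 step(s): state = B (not H) -> not halted within 1 -> no

Answer: no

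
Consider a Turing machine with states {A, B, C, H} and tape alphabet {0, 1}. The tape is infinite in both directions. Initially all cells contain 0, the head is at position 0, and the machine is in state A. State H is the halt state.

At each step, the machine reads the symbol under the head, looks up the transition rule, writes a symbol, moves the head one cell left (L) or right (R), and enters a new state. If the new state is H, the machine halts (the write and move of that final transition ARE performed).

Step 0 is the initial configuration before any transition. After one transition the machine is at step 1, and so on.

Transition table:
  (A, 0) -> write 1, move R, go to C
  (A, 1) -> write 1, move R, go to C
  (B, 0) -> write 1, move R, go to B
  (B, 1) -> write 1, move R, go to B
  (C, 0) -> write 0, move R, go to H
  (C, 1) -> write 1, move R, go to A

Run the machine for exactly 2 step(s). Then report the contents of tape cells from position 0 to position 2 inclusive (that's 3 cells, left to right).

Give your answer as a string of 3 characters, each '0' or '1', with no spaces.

Answer: 100

Derivation:
Step 1: in state A at pos 0, read 0 -> (A,0)->write 1,move R,goto C. Now: state=C, head=1, tape[-1..2]=0100 (head:   ^)
Step 2: in state C at pos 1, read 0 -> (C,0)->write 0,move R,goto H. Now: state=H, head=2, tape[-1..3]=01000 (head:    ^)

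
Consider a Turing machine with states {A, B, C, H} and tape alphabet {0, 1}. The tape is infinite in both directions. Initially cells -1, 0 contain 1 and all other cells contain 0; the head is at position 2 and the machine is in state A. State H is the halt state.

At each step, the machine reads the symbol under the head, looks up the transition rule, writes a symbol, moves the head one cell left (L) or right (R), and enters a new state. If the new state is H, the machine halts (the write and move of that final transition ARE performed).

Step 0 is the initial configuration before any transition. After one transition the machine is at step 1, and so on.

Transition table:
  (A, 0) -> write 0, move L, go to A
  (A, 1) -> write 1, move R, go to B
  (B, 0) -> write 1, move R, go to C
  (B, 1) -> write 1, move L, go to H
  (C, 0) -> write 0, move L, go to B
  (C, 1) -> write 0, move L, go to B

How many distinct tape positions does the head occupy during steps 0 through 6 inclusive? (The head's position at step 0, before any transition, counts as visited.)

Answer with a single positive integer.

Step 1: in state A at pos 2, read 0 -> (A,0)->write 0,move L,goto A. Now: state=A, head=1, tape[-2..3]=011000 (head:    ^)
Step 2: in state A at pos 1, read 0 -> (A,0)->write 0,move L,goto A. Now: state=A, head=0, tape[-2..3]=011000 (head:   ^)
Step 3: in state A at pos 0, read 1 -> (A,1)->write 1,move R,goto B. Now: state=B, head=1, tape[-2..3]=011000 (head:    ^)
Step 4: in state B at pos 1, read 0 -> (B,0)->write 1,move R,goto C. Now: state=C, head=2, tape[-2..3]=011100 (head:     ^)
Step 5: in state C at pos 2, read 0 -> (C,0)->write 0,move L,goto B. Now: state=B, head=1, tape[-2..3]=011100 (head:    ^)
Step 6: in state B at pos 1, read 1 -> (B,1)->write 1,move L,goto H. Now: state=H, head=0, tape[-2..3]=011100 (head:   ^)
Head positions at steps 0..6: starting at 2, distinct positions visited = {0, 1, 2} -> 3 position(s)

Answer: 3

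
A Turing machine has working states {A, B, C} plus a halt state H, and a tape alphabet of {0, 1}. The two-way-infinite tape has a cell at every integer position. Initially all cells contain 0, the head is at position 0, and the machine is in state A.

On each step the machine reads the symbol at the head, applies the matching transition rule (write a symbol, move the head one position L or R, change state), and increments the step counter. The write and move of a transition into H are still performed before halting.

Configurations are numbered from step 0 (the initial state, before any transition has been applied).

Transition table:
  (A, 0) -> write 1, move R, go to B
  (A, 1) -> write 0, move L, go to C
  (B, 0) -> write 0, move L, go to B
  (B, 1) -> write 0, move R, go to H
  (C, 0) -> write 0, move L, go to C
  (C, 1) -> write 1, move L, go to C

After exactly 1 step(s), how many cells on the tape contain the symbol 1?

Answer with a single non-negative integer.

Step 1: in state A at pos 0, read 0 -> (A,0)->write 1,move R,goto B. Now: state=B, head=1, tape[-1..2]=0100 (head:   ^)
Cells containing 1 after step 1: {0} -> 1 cell(s)

Answer: 1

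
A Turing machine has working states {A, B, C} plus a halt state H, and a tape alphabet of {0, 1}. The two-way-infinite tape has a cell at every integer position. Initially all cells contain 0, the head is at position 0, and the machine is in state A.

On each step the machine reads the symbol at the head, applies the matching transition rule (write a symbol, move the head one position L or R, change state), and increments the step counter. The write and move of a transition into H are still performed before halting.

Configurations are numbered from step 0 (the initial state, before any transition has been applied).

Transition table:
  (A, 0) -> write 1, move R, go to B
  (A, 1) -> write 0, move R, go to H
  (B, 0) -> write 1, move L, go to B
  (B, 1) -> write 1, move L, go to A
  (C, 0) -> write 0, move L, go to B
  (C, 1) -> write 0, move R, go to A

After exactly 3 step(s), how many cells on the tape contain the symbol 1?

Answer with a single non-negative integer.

Answer: 2

Derivation:
Step 1: in state A at pos 0, read 0 -> (A,0)->write 1,move R,goto B. Now: state=B, head=1, tape[-1..2]=0100 (head:   ^)
Step 2: in state B at pos 1, read 0 -> (B,0)->write 1,move L,goto B. Now: state=B, head=0, tape[-1..2]=0110 (head:  ^)
Step 3: in state B at pos 0, read 1 -> (B,1)->write 1,move L,goto A. Now: state=A, head=-1, tape[-2..2]=00110 (head:  ^)
Cells containing 1 after step 3: {0, 1} -> 2 cell(s)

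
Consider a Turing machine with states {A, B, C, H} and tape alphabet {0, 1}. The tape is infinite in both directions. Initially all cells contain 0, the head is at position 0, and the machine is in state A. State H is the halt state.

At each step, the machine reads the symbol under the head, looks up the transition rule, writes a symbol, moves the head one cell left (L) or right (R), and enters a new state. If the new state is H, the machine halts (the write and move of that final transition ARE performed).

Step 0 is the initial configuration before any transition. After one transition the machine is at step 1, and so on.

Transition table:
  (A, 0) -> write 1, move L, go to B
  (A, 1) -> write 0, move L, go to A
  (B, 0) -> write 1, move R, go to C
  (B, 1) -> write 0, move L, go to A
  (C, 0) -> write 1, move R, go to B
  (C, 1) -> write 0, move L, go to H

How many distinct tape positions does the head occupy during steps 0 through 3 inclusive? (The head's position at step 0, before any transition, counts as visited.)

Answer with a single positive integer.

Step 1: in state A at pos 0, read 0 -> (A,0)->write 1,move L,goto B. Now: state=B, head=-1, tape[-2..1]=0010 (head:  ^)
Step 2: in state B at pos -1, read 0 -> (B,0)->write 1,move R,goto C. Now: state=C, head=0, tape[-2..1]=0110 (head:   ^)
Step 3: in state C at pos 0, read 1 -> (C,1)->write 0,move L,goto H. Now: state=H, head=-1, tape[-2..1]=0100 (head:  ^)
Head positions at steps 0..3: starting at 0, distinct positions visited = {-1, 0} -> 2 position(s)

Answer: 2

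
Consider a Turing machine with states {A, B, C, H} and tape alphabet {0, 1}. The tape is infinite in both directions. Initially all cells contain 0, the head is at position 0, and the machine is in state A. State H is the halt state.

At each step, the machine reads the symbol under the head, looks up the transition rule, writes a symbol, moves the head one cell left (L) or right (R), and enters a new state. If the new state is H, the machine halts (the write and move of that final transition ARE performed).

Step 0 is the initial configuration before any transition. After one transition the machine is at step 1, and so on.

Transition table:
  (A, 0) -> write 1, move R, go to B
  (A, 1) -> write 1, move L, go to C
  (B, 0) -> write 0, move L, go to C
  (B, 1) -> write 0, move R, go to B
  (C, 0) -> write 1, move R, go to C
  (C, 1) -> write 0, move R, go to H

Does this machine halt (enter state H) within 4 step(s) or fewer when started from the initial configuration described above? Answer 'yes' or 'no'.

Step 1: in state A at pos 0, read 0 -> (A,0)->write 1,move R,goto B. Now: state=B, head=1, tape[-1..2]=0100 (head:   ^)
Step 2: in state B at pos 1, read 0 -> (B,0)->write 0,move L,goto C. Now: state=C, head=0, tape[-1..2]=0100 (head:  ^)
Step 3: in state C at pos 0, read 1 -> (C,1)->write 0,move R,goto H. Now: state=H, head=1, tape[-1..2]=0000 (head:   ^)
State H reached at step 3; 3 <= 4 -> yes

Answer: yes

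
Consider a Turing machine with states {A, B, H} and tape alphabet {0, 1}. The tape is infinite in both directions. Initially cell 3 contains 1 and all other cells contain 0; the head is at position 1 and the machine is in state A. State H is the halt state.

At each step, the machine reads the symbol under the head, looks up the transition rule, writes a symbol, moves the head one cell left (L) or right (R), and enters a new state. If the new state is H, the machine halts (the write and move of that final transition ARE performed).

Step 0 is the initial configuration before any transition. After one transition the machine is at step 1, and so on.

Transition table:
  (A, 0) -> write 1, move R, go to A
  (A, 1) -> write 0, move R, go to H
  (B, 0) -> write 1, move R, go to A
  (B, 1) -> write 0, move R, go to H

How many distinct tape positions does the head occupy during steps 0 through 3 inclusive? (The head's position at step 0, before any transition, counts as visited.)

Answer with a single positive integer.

Answer: 4

Derivation:
Step 1: in state A at pos 1, read 0 -> (A,0)->write 1,move R,goto A. Now: state=A, head=2, tape[0..4]=01010 (head:   ^)
Step 2: in state A at pos 2, read 0 -> (A,0)->write 1,move R,goto A. Now: state=A, head=3, tape[0..4]=01110 (head:    ^)
Step 3: in state A at pos 3, read 1 -> (A,1)->write 0,move R,goto H. Now: state=H, head=4, tape[0..5]=011000 (head:     ^)
Head positions at steps 0..3: starting at 1, distinct positions visited = {1, 2, 3, 4} -> 4 position(s)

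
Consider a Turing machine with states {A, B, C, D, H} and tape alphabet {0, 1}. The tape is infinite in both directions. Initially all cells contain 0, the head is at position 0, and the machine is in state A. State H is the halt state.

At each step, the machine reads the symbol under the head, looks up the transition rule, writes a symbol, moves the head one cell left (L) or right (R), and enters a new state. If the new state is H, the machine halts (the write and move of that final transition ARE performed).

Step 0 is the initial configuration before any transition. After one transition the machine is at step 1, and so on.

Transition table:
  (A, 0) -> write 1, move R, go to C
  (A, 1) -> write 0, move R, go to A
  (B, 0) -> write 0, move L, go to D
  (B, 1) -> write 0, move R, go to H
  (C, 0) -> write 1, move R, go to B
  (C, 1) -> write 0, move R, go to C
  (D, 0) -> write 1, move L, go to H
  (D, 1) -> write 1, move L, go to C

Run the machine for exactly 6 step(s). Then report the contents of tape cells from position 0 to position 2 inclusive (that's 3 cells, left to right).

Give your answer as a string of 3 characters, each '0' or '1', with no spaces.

Step 1: in state A at pos 0, read 0 -> (A,0)->write 1,move R,goto C. Now: state=C, head=1, tape[-1..2]=0100 (head:   ^)
Step 2: in state C at pos 1, read 0 -> (C,0)->write 1,move R,goto B. Now: state=B, head=2, tape[-1..3]=01100 (head:    ^)
Step 3: in state B at pos 2, read 0 -> (B,0)->write 0,move L,goto D. Now: state=D, head=1, tape[-1..3]=01100 (head:   ^)
Step 4: in state D at pos 1, read 1 -> (D,1)->write 1,move L,goto C. Now: state=C, head=0, tape[-1..3]=01100 (head:  ^)
Step 5: in state C at pos 0, read 1 -> (C,1)->write 0,move R,goto C. Now: state=C, head=1, tape[-1..3]=00100 (head:   ^)
Step 6: in state C at pos 1, read 1 -> (C,1)->write 0,move R,goto C. Now: state=C, head=2, tape[-1..3]=00000 (head:    ^)

Answer: 000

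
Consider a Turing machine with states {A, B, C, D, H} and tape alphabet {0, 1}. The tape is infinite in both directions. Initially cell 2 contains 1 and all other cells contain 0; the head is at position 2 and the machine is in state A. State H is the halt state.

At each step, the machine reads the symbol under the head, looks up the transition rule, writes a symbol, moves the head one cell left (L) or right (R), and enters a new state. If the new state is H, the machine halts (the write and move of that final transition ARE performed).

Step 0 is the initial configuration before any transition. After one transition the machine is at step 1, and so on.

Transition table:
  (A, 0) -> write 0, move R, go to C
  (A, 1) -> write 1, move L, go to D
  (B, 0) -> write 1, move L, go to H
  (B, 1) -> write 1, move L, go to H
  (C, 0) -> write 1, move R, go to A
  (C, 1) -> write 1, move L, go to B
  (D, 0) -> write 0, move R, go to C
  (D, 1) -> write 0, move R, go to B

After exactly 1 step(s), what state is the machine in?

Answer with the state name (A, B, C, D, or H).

Step 1: in state A at pos 2, read 1 -> (A,1)->write 1,move L,goto D. Now: state=D, head=1, tape[0..3]=0010 (head:  ^)

Answer: D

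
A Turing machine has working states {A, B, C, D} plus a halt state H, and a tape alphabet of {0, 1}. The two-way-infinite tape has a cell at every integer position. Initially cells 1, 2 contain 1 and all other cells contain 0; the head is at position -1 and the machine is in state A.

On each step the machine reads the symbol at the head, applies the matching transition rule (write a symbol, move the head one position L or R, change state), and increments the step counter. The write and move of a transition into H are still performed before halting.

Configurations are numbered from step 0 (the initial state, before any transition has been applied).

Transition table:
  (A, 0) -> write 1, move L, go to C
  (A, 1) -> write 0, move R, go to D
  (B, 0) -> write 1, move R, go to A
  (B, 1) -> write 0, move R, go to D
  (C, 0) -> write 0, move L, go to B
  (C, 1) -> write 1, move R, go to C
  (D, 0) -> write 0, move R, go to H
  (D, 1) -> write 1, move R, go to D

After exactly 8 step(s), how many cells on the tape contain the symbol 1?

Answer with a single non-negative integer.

Step 1: in state A at pos -1, read 0 -> (A,0)->write 1,move L,goto C. Now: state=C, head=-2, tape[-3..3]=0010110 (head:  ^)
Step 2: in state C at pos -2, read 0 -> (C,0)->write 0,move L,goto B. Now: state=B, head=-3, tape[-4..3]=00010110 (head:  ^)
Step 3: in state B at pos -3, read 0 -> (B,0)->write 1,move R,goto A. Now: state=A, head=-2, tape[-4..3]=01010110 (head:   ^)
Step 4: in state A at pos -2, read 0 -> (A,0)->write 1,move L,goto C. Now: state=C, head=-3, tape[-4..3]=01110110 (head:  ^)
Step 5: in state C at pos -3, read 1 -> (C,1)->write 1,move R,goto C. Now: state=C, head=-2, tape[-4..3]=01110110 (head:   ^)
Step 6: in state C at pos -2, read 1 -> (C,1)->write 1,move R,goto C. Now: state=C, head=-1, tape[-4..3]=01110110 (head:    ^)
Step 7: in state C at pos -1, read 1 -> (C,1)->write 1,move R,goto C. Now: state=C, head=0, tape[-4..3]=01110110 (head:     ^)
Step 8: in state C at pos 0, read 0 -> (C,0)->write 0,move L,goto B. Now: state=B, head=-1, tape[-4..3]=01110110 (head:    ^)
Cells containing 1 after step 8: {-3, -2, -1, 1, 2} -> 5 cell(s)

Answer: 5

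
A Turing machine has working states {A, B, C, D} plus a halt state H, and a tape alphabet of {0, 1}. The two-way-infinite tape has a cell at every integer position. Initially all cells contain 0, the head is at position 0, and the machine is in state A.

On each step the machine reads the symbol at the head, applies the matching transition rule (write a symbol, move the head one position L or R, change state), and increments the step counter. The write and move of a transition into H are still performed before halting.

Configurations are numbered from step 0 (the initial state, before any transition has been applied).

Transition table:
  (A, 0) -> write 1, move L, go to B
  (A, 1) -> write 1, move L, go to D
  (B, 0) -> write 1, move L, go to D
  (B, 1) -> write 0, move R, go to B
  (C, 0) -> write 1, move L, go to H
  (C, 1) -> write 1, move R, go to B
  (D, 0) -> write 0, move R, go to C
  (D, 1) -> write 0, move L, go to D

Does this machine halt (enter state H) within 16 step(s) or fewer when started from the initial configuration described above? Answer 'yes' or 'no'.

Answer: yes

Derivation:
Step 1: in state A at pos 0, read 0 -> (A,0)->write 1,move L,goto B. Now: state=B, head=-1, tape[-2..1]=0010 (head:  ^)
Step 2: in state B at pos -1, read 0 -> (B,0)->write 1,move L,goto D. Now: state=D, head=-2, tape[-3..1]=00110 (head:  ^)
Step 3: in state D at pos -2, read 0 -> (D,0)->write 0,move R,goto C. Now: state=C, head=-1, tape[-3..1]=00110 (head:   ^)
Step 4: in state C at pos -1, read 1 -> (C,1)->write 1,move R,goto B. Now: state=B, head=0, tape[-3..1]=00110 (head:    ^)
Step 5: in state B at pos 0, read 1 -> (B,1)->write 0,move R,goto B. Now: state=B, head=1, tape[-3..2]=001000 (head:     ^)
Step 6: in state B at pos 1, read 0 -> (B,0)->write 1,move L,goto D. Now: state=D, head=0, tape[-3..2]=001010 (head:    ^)
Step 7: in state D at pos 0, read 0 -> (D,0)->write 0,move R,goto C. Now: state=C, head=1, tape[-3..2]=001010 (head:     ^)
Step 8: in state C at pos 1, read 1 -> (C,1)->write 1,move R,goto B. Now: state=B, head=2, tape[-3..3]=0010100 (head:      ^)
Step 9: in state B at pos 2, read 0 -> (B,0)->write 1,move L,goto D. Now: state=D, head=1, tape[-3..3]=0010110 (head:     ^)
Step 10: in state D at pos 1, read 1 -> (D,1)->write 0,move L,goto D. Now: state=D, head=0, tape[-3..3]=0010010 (head:    ^)
Step 11: in state D at pos 0, read 0 -> (D,0)->write 0,move R,goto C. Now: state=C, head=1, tape[-3..3]=0010010 (head:     ^)
Step 12: in state C at pos 1, read 0 -> (C,0)->write 1,move L,goto H. Now: state=H, head=0, tape[-3..3]=0010110 (head:    ^)
State H reached at step 12; 12 <= 16 -> yes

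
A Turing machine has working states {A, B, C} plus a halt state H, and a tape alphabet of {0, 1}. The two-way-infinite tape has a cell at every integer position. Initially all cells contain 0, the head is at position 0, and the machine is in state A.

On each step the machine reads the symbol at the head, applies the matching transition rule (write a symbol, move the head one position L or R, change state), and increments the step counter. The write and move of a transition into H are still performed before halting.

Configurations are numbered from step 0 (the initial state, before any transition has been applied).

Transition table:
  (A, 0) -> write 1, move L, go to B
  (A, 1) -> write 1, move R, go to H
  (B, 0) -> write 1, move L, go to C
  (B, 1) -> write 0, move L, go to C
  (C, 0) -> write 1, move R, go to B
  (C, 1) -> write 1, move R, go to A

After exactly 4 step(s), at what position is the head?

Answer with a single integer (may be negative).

Answer: -2

Derivation:
Step 1: in state A at pos 0, read 0 -> (A,0)->write 1,move L,goto B. Now: state=B, head=-1, tape[-2..1]=0010 (head:  ^)
Step 2: in state B at pos -1, read 0 -> (B,0)->write 1,move L,goto C. Now: state=C, head=-2, tape[-3..1]=00110 (head:  ^)
Step 3: in state C at pos -2, read 0 -> (C,0)->write 1,move R,goto B. Now: state=B, head=-1, tape[-3..1]=01110 (head:   ^)
Step 4: in state B at pos -1, read 1 -> (B,1)->write 0,move L,goto C. Now: state=C, head=-2, tape[-3..1]=01010 (head:  ^)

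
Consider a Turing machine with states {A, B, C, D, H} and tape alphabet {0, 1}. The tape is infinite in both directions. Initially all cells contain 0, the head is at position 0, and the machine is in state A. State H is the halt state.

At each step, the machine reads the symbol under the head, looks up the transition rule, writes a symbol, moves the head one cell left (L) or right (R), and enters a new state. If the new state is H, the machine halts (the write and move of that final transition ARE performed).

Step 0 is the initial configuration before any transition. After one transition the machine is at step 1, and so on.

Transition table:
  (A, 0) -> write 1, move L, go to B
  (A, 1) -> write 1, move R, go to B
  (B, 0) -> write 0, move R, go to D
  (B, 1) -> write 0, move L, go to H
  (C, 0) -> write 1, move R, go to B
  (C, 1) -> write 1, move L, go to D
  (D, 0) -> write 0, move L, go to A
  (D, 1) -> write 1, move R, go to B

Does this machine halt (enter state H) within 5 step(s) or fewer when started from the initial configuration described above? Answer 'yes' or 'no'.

Step 1: in state A at pos 0, read 0 -> (A,0)->write 1,move L,goto B. Now: state=B, head=-1, tape[-2..1]=0010 (head:  ^)
Step 2: in state B at pos -1, read 0 -> (B,0)->write 0,move R,goto D. Now: state=D, head=0, tape[-2..1]=0010 (head:   ^)
Step 3: in state D at pos 0, read 1 -> (D,1)->write 1,move R,goto B. Now: state=B, head=1, tape[-2..2]=00100 (head:    ^)
Step 4: in state B at pos 1, read 0 -> (B,0)->write 0,move R,goto D. Now: state=D, head=2, tape[-2..3]=001000 (head:     ^)
Step 5: in state D at pos 2, read 0 -> (D,0)->write 0,move L,goto A. Now: state=A, head=1, tape[-2..3]=001000 (head:    ^)
After 5 step(s): state = A (not H) -> not halted within 5 -> no

Answer: no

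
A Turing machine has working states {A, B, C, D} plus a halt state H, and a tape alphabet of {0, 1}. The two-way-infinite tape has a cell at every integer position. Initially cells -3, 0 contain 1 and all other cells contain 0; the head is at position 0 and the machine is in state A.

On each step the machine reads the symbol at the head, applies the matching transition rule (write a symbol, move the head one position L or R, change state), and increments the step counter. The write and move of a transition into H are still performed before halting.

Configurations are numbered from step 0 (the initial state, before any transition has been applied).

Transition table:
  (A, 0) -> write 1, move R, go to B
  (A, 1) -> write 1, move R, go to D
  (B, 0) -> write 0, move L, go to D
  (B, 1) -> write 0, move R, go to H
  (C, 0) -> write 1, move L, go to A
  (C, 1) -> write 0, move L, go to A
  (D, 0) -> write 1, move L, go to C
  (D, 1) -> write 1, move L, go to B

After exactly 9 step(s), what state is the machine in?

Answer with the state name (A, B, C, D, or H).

Answer: D

Derivation:
Step 1: in state A at pos 0, read 1 -> (A,1)->write 1,move R,goto D. Now: state=D, head=1, tape[-4..2]=0100100 (head:      ^)
Step 2: in state D at pos 1, read 0 -> (D,0)->write 1,move L,goto C. Now: state=C, head=0, tape[-4..2]=0100110 (head:     ^)
Step 3: in state C at pos 0, read 1 -> (C,1)->write 0,move L,goto A. Now: state=A, head=-1, tape[-4..2]=0100010 (head:    ^)
Step 4: in state A at pos -1, read 0 -> (A,0)->write 1,move R,goto B. Now: state=B, head=0, tape[-4..2]=0101010 (head:     ^)
Step 5: in state B at pos 0, read 0 -> (B,0)->write 0,move L,goto D. Now: state=D, head=-1, tape[-4..2]=0101010 (head:    ^)
Step 6: in state D at pos -1, read 1 -> (D,1)->write 1,move L,goto B. Now: state=B, head=-2, tape[-4..2]=0101010 (head:   ^)
Step 7: in state B at pos -2, read 0 -> (B,0)->write 0,move L,goto D. Now: state=D, head=-3, tape[-4..2]=0101010 (head:  ^)
Step 8: in state D at pos -3, read 1 -> (D,1)->write 1,move L,goto B. Now: state=B, head=-4, tape[-5..2]=00101010 (head:  ^)
Step 9: in state B at pos -4, read 0 -> (B,0)->write 0,move L,goto D. Now: state=D, head=-5, tape[-6..2]=000101010 (head:  ^)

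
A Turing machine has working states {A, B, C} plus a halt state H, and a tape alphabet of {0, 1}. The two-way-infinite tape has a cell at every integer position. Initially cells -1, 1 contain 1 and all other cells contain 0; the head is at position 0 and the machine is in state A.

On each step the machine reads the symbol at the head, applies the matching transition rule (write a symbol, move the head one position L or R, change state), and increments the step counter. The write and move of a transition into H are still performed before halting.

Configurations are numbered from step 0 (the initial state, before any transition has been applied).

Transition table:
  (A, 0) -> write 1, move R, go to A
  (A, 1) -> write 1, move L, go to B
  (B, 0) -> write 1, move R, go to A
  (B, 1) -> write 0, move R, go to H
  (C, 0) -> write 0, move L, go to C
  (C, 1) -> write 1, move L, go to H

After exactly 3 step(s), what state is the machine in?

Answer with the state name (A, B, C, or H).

Answer: H

Derivation:
Step 1: in state A at pos 0, read 0 -> (A,0)->write 1,move R,goto A. Now: state=A, head=1, tape[-2..2]=01110 (head:    ^)
Step 2: in state A at pos 1, read 1 -> (A,1)->write 1,move L,goto B. Now: state=B, head=0, tape[-2..2]=01110 (head:   ^)
Step 3: in state B at pos 0, read 1 -> (B,1)->write 0,move R,goto H. Now: state=H, head=1, tape[-2..2]=01010 (head:    ^)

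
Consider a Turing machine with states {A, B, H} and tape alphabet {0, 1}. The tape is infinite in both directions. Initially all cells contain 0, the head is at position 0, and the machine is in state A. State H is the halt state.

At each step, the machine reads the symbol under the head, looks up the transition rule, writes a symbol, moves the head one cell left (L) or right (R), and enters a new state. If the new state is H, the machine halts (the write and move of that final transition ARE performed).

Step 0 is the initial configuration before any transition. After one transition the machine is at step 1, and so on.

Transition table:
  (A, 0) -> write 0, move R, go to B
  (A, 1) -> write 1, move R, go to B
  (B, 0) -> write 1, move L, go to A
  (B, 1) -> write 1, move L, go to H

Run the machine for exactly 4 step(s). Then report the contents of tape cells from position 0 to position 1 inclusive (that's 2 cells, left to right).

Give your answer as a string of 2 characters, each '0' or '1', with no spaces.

Step 1: in state A at pos 0, read 0 -> (A,0)->write 0,move R,goto B. Now: state=B, head=1, tape[-1..2]=0000 (head:   ^)
Step 2: in state B at pos 1, read 0 -> (B,0)->write 1,move L,goto A. Now: state=A, head=0, tape[-1..2]=0010 (head:  ^)
Step 3: in state A at pos 0, read 0 -> (A,0)->write 0,move R,goto B. Now: state=B, head=1, tape[-1..2]=0010 (head:   ^)
Step 4: in state B at pos 1, read 1 -> (B,1)->write 1,move L,goto H. Now: state=H, head=0, tape[-1..2]=0010 (head:  ^)

Answer: 01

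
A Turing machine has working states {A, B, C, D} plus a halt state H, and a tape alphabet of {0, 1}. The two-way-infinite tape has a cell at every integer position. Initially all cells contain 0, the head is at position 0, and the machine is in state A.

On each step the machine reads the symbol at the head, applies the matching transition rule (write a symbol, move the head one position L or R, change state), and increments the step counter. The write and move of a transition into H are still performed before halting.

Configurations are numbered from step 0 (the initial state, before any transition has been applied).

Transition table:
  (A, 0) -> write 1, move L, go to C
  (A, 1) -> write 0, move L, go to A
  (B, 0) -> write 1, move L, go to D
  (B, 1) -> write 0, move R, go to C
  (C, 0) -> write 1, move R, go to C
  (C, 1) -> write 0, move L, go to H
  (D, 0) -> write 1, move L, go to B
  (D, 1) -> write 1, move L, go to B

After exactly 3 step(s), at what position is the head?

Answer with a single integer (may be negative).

Step 1: in state A at pos 0, read 0 -> (A,0)->write 1,move L,goto C. Now: state=C, head=-1, tape[-2..1]=0010 (head:  ^)
Step 2: in state C at pos -1, read 0 -> (C,0)->write 1,move R,goto C. Now: state=C, head=0, tape[-2..1]=0110 (head:   ^)
Step 3: in state C at pos 0, read 1 -> (C,1)->write 0,move L,goto H. Now: state=H, head=-1, tape[-2..1]=0100 (head:  ^)

Answer: -1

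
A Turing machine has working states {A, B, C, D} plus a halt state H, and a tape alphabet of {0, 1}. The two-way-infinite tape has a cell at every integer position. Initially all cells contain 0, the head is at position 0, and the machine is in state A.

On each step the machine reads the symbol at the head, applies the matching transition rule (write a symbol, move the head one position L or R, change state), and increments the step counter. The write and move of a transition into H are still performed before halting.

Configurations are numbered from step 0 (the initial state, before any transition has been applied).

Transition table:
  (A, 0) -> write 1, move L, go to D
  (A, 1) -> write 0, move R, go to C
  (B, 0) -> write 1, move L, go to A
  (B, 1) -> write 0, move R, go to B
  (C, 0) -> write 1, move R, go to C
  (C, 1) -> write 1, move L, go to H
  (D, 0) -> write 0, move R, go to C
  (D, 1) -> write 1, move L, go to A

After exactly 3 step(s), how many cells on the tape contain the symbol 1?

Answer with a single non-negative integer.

Answer: 1

Derivation:
Step 1: in state A at pos 0, read 0 -> (A,0)->write 1,move L,goto D. Now: state=D, head=-1, tape[-2..1]=0010 (head:  ^)
Step 2: in state D at pos -1, read 0 -> (D,0)->write 0,move R,goto C. Now: state=C, head=0, tape[-2..1]=0010 (head:   ^)
Step 3: in state C at pos 0, read 1 -> (C,1)->write 1,move L,goto H. Now: state=H, head=-1, tape[-2..1]=0010 (head:  ^)
Cells containing 1 after step 3: {0} -> 1 cell(s)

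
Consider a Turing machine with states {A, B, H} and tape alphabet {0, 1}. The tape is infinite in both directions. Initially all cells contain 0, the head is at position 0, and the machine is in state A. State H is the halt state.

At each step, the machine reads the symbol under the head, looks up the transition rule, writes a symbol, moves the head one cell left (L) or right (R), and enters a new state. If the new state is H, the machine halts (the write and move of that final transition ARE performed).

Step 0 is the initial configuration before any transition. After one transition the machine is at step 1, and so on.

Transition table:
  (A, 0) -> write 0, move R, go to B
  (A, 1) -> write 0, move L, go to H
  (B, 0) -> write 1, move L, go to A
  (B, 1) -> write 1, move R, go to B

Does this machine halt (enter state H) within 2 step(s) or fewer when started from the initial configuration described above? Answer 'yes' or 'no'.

Step 1: in state A at pos 0, read 0 -> (A,0)->write 0,move R,goto B. Now: state=B, head=1, tape[-1..2]=0000 (head:   ^)
Step 2: in state B at pos 1, read 0 -> (B,0)->write 1,move L,goto A. Now: state=A, head=0, tape[-1..2]=0010 (head:  ^)
After 2 step(s): state = A (not H) -> not halted within 2 -> no

Answer: no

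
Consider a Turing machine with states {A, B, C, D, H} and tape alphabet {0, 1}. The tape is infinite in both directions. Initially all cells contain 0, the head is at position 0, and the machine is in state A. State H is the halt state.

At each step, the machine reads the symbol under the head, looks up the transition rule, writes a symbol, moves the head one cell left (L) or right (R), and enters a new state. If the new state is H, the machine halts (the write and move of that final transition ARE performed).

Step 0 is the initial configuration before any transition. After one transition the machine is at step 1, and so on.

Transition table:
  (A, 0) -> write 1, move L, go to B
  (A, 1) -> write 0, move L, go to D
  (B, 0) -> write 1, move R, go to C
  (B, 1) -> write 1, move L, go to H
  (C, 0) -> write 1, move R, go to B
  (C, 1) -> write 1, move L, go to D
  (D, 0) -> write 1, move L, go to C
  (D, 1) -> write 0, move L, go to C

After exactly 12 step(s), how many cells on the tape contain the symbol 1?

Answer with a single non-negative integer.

Answer: 4

Derivation:
Step 1: in state A at pos 0, read 0 -> (A,0)->write 1,move L,goto B. Now: state=B, head=-1, tape[-2..1]=0010 (head:  ^)
Step 2: in state B at pos -1, read 0 -> (B,0)->write 1,move R,goto C. Now: state=C, head=0, tape[-2..1]=0110 (head:   ^)
Step 3: in state C at pos 0, read 1 -> (C,1)->write 1,move L,goto D. Now: state=D, head=-1, tape[-2..1]=0110 (head:  ^)
Step 4: in state D at pos -1, read 1 -> (D,1)->write 0,move L,goto C. Now: state=C, head=-2, tape[-3..1]=00010 (head:  ^)
Step 5: in state C at pos -2, read 0 -> (C,0)->write 1,move R,goto B. Now: state=B, head=-1, tape[-3..1]=01010 (head:   ^)
Step 6: in state B at pos -1, read 0 -> (B,0)->write 1,move R,goto C. Now: state=C, head=0, tape[-3..1]=01110 (head:    ^)
Step 7: in state C at pos 0, read 1 -> (C,1)->write 1,move L,goto D. Now: state=D, head=-1, tape[-3..1]=01110 (head:   ^)
Step 8: in state D at pos -1, read 1 -> (D,1)->write 0,move L,goto C. Now: state=C, head=-2, tape[-3..1]=01010 (head:  ^)
Step 9: in state C at pos -2, read 1 -> (C,1)->write 1,move L,goto D. Now: state=D, head=-3, tape[-4..1]=001010 (head:  ^)
Step 10: in state D at pos -3, read 0 -> (D,0)->write 1,move L,goto C. Now: state=C, head=-4, tape[-5..1]=0011010 (head:  ^)
Step 11: in state C at pos -4, read 0 -> (C,0)->write 1,move R,goto B. Now: state=B, head=-3, tape[-5..1]=0111010 (head:   ^)
Step 12: in state B at pos -3, read 1 -> (B,1)->write 1,move L,goto H. Now: state=H, head=-4, tape[-5..1]=0111010 (head:  ^)
Cells containing 1 after step 12: {-4, -3, -2, 0} -> 4 cell(s)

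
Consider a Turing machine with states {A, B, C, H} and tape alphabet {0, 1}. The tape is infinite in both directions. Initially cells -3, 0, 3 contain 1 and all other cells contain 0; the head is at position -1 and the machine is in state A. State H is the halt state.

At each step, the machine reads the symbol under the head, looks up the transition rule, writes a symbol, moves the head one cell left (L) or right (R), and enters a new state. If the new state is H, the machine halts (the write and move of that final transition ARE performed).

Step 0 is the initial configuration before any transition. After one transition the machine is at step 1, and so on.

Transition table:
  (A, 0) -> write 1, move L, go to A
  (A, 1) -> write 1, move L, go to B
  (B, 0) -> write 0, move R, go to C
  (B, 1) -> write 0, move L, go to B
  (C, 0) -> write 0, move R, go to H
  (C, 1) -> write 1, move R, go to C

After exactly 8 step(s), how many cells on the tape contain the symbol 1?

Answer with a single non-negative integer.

Step 1: in state A at pos -1, read 0 -> (A,0)->write 1,move L,goto A. Now: state=A, head=-2, tape[-4..4]=010110010 (head:   ^)
Step 2: in state A at pos -2, read 0 -> (A,0)->write 1,move L,goto A. Now: state=A, head=-3, tape[-4..4]=011110010 (head:  ^)
Step 3: in state A at pos -3, read 1 -> (A,1)->write 1,move L,goto B. Now: state=B, head=-4, tape[-5..4]=0011110010 (head:  ^)
Step 4: in state B at pos -4, read 0 -> (B,0)->write 0,move R,goto C. Now: state=C, head=-3, tape[-5..4]=0011110010 (head:   ^)
Step 5: in state C at pos -3, read 1 -> (C,1)->write 1,move R,goto C. Now: state=C, head=-2, tape[-5..4]=0011110010 (head:    ^)
Step 6: in state C at pos -2, read 1 -> (C,1)->write 1,move R,goto C. Now: state=C, head=-1, tape[-5..4]=0011110010 (head:     ^)
Step 7: in state C at pos -1, read 1 -> (C,1)->write 1,move R,goto C. Now: state=C, head=0, tape[-5..4]=0011110010 (head:      ^)
Step 8: in state C at pos 0, read 1 -> (C,1)->write 1,move R,goto C. Now: state=C, head=1, tape[-5..4]=0011110010 (head:       ^)
Cells containing 1 after step 8: {-3, -2, -1, 0, 3} -> 5 cell(s)

Answer: 5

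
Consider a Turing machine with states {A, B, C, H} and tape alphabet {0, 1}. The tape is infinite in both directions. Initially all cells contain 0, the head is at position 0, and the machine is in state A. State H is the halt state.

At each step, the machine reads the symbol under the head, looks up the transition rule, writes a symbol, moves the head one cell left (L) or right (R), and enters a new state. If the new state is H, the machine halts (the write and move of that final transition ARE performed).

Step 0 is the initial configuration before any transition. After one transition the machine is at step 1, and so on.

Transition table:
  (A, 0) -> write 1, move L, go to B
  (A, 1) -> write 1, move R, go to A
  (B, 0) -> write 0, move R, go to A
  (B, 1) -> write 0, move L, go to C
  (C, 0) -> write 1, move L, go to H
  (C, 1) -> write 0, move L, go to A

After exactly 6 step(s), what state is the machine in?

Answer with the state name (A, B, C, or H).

Step 1: in state A at pos 0, read 0 -> (A,0)->write 1,move L,goto B. Now: state=B, head=-1, tape[-2..1]=0010 (head:  ^)
Step 2: in state B at pos -1, read 0 -> (B,0)->write 0,move R,goto A. Now: state=A, head=0, tape[-2..1]=0010 (head:   ^)
Step 3: in state A at pos 0, read 1 -> (A,1)->write 1,move R,goto A. Now: state=A, head=1, tape[-2..2]=00100 (head:    ^)
Step 4: in state A at pos 1, read 0 -> (A,0)->write 1,move L,goto B. Now: state=B, head=0, tape[-2..2]=00110 (head:   ^)
Step 5: in state B at pos 0, read 1 -> (B,1)->write 0,move L,goto C. Now: state=C, head=-1, tape[-2..2]=00010 (head:  ^)
Step 6: in state C at pos -1, read 0 -> (C,0)->write 1,move L,goto H. Now: state=H, head=-2, tape[-3..2]=001010 (head:  ^)

Answer: H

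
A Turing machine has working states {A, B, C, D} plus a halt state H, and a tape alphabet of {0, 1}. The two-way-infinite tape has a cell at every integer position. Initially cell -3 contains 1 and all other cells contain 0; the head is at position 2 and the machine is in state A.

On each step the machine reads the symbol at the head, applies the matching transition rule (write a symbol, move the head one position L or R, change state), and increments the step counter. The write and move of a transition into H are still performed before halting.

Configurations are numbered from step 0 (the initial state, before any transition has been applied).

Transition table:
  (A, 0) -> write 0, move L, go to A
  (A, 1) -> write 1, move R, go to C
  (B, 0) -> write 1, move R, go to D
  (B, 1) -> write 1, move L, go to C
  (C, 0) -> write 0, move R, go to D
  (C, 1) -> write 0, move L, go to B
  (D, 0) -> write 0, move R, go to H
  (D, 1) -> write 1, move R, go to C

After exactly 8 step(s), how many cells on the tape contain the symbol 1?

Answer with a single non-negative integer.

Answer: 1

Derivation:
Step 1: in state A at pos 2, read 0 -> (A,0)->write 0,move L,goto A. Now: state=A, head=1, tape[-4..3]=01000000 (head:      ^)
Step 2: in state A at pos 1, read 0 -> (A,0)->write 0,move L,goto A. Now: state=A, head=0, tape[-4..3]=01000000 (head:     ^)
Step 3: in state A at pos 0, read 0 -> (A,0)->write 0,move L,goto A. Now: state=A, head=-1, tape[-4..3]=01000000 (head:    ^)
Step 4: in state A at pos -1, read 0 -> (A,0)->write 0,move L,goto A. Now: state=A, head=-2, tape[-4..3]=01000000 (head:   ^)
Step 5: in state A at pos -2, read 0 -> (A,0)->write 0,move L,goto A. Now: state=A, head=-3, tape[-4..3]=01000000 (head:  ^)
Step 6: in state A at pos -3, read 1 -> (A,1)->write 1,move R,goto C. Now: state=C, head=-2, tape[-4..3]=01000000 (head:   ^)
Step 7: in state C at pos -2, read 0 -> (C,0)->write 0,move R,goto D. Now: state=D, head=-1, tape[-4..3]=01000000 (head:    ^)
Step 8: in state D at pos -1, read 0 -> (D,0)->write 0,move R,goto H. Now: state=H, head=0, tape[-4..3]=01000000 (head:     ^)
Cells containing 1 after step 8: {-3} -> 1 cell(s)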